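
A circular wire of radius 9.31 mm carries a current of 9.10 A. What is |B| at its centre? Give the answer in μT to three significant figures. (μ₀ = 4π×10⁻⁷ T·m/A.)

At the centre of a circular loop the Biot–Savart law gives B = μ₀I/(2R).
B = (4π×10⁻⁷ × 9.10) / (2 × 0.00931) = 6.14×10⁻⁴ T.

B ≈ 614 μT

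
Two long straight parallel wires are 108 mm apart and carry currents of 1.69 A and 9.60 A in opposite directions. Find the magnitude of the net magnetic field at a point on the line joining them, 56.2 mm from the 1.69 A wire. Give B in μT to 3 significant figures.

Each long wire gives B = μ₀I/(2πd). Distances are d₁ = 0.0562 m and d₂ = 0.0518 m.
B₁ = 6.01×10⁻⁶ T, B₂ = 3.71×10⁻⁵ T.
Between antiparallel currents both contributions point the same way, so they add. B = B₁ + B₂ = 6.01×10⁻⁶ + 3.71×10⁻⁵ = 4.31×10⁻⁵ T.

B ≈ 43.1 μT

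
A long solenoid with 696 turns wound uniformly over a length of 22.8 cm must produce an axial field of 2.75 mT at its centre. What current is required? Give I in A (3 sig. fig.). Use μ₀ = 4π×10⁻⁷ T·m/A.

I ≈ 0.717 A

Inside a long solenoid B = μ₀nI with n = 3053 m⁻¹, so I = B/(μ₀n).
I = 2.75×10⁻³ / (4π×10⁻⁷ × 3053) = 0.717 A.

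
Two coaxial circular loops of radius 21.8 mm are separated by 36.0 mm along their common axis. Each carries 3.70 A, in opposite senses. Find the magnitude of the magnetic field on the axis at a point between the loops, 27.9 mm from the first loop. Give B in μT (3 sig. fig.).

B ≈ 62.9 μT

Each loop contributes B = μ₀IR²/[2(R²+z²)^(3/2)] on the axis, with z measured from that loop.
Loop 1 (z = 0.0279 m): B₁ = 2.49×10⁻⁵ T. Loop 2 (z = 0.0081 m): B₂ = 8.78×10⁻⁵ T.
The fields oppose: B = |B₁ − B₂| = 6.29×10⁻⁵ T.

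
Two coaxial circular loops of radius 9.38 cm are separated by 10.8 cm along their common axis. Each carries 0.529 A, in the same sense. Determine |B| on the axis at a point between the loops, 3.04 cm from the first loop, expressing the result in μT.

Each loop contributes B = μ₀IR²/[2(R²+z²)^(3/2)] on the axis, with z measured from that loop.
Loop 1 (z = 0.0304 m): B₁ = 3.05×10⁻⁶ T. Loop 2 (z = 0.0776 m): B₂ = 1.62×10⁻⁶ T.
The fields add: B = B₁ + B₂ = 4.67×10⁻⁶ T.

B ≈ 4.67 μT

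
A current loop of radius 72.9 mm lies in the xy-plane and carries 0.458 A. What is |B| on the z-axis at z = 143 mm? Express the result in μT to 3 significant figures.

On the axis of a circular loop, B = μ₀IR² / [2(R²+z²)^(3/2)].
R² + z² = (0.0729)² + (0.143)² = 0.02576 m², and (R²+z²)^(3/2) = 4.14×10⁻³ m³.
B = (4π×10⁻⁷ × 0.458 × 0.005314) / (2 × 4.14×10⁻³) = 3.70×10⁻⁷ T.

B ≈ 0.370 μT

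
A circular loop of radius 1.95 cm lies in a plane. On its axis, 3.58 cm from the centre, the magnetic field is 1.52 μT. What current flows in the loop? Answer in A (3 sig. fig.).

On the axis of a loop, B = μ₀IR²/[2(R²+z²)^(3/2)], so I = 2B(R²+z²)^(3/2)/(μ₀R²).
R² + z² = 0.0003802 + 0.001282 = 0.001662 m²; raised to 3/2 gives 6.77×10⁻⁵ m³.
I = 2 × 1.52×10⁻⁶ × 6.77×10⁻⁵ / (1.26×10⁻⁶ × 0.0003802) = 0.431 A.

I ≈ 0.431 A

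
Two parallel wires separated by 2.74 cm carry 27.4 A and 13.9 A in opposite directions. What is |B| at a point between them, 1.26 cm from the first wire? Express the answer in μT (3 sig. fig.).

Each long wire gives B = μ₀I/(2πd). Distances are d₁ = 0.0126 m and d₂ = 0.0148 m.
B₁ = 4.35×10⁻⁴ T, B₂ = 1.88×10⁻⁴ T.
Between antiparallel currents both contributions point the same way, so they add. B = B₁ + B₂ = 4.35×10⁻⁴ + 1.88×10⁻⁴ = 6.23×10⁻⁴ T.

B ≈ 623 μT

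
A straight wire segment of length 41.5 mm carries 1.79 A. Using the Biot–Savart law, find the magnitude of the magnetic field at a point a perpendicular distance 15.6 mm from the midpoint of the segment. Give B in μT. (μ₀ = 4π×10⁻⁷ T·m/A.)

B ≈ 18.3 μT

For a finite straight segment, B = (μ₀I/4πd)(sinθ₁ + sinθ₂), where θ₁, θ₂ are the angles from the perpendicular to each end.
The perpendicular from the point meets the wire at its midpoint, so each end is L/2 = 0.02075 m away along the wire.
sinθ₁ = 0.02075/√(0.02075²+0.0156²) = 0.7993; sinθ₂ = 0.02075/√(0.02075²+0.0156²) = 0.7993.
B = (4π×10⁻⁷ × 1.79) / (4π × 0.0156) × (0.7993 + 0.7993) = 1.83×10⁻⁵ T.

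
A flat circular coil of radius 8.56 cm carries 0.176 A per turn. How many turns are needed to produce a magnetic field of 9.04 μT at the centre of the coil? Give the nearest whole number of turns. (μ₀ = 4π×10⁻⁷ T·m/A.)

N = 7

For an N-turn coil, B = Nμ₀I/(2R). A single turn gives B₁ = 1.29×10⁻⁶ T with R = 0.0856 m.
N = B/B₁ = 9.04×10⁻⁶ / 1.29×10⁻⁶ = 7.00.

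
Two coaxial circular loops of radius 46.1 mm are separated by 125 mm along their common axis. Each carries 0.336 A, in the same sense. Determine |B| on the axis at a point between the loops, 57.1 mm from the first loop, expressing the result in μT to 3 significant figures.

Each loop contributes B = μ₀IR²/[2(R²+z²)^(3/2)] on the axis, with z measured from that loop.
Loop 1 (z = 0.0571 m): B₁ = 1.14×10⁻⁶ T. Loop 2 (z = 0.0679 m): B₂ = 8.12×10⁻⁷ T.
The fields add: B = B₁ + B₂ = 1.95×10⁻⁶ T.

B ≈ 1.95 μT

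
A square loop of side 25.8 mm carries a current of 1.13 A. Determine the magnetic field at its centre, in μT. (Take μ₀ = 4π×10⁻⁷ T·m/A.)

B ≈ 49.6 μT

Each side is a finite straight segment at perpendicular distance d = a/(2 tan(π/4)) = 0.0129 m from the centre, with end-angles ±π/4.
One side contributes B₁ = (μ₀I/4πd)·2 sin(π/4) = 1.24×10⁻⁵ T.
All 4 sides add in the same direction: B = 4 × 1.24×10⁻⁵ = 4.96×10⁻⁵ T.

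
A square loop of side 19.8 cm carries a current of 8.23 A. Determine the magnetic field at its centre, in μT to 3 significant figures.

Each side is a finite straight segment at perpendicular distance d = a/(2 tan(π/4)) = 0.099 m from the centre, with end-angles ±π/4.
One side contributes B₁ = (μ₀I/4πd)·2 sin(π/4) = 1.18×10⁻⁵ T.
All 4 sides add in the same direction: B = 4 × 1.18×10⁻⁵ = 4.70×10⁻⁵ T.

B ≈ 47.0 μT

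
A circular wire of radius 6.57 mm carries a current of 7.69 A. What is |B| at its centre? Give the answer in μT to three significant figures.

B ≈ 735 μT

At the centre of a circular loop the Biot–Savart law gives B = μ₀I/(2R).
B = (4π×10⁻⁷ × 7.69) / (2 × 0.00657) = 7.35×10⁻⁴ T.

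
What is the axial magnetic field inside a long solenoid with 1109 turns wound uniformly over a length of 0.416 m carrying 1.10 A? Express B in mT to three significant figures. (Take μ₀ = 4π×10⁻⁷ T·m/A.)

Inside a long solenoid, B = μ₀nI with n = 2666 turns/m.
B = 4π×10⁻⁷ × 2666 × 1.10 = 3.69×10⁻³ T.

B ≈ 3.69 mT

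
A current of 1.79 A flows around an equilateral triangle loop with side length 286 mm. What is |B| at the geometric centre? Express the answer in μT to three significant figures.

Each side is a finite straight segment at perpendicular distance d = a/(2 tan(π/3)) = 0.08256 m from the centre, with end-angles ±π/3.
One side contributes B₁ = (μ₀I/4πd)·2 sin(π/3) = 3.76×10⁻⁶ T.
All 3 sides add in the same direction: B = 3 × 3.76×10⁻⁶ = 1.13×10⁻⁵ T.

B ≈ 11.3 μT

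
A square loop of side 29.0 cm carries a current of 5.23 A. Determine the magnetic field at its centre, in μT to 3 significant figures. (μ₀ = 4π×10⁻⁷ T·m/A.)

B ≈ 20.4 μT

Each side is a finite straight segment at perpendicular distance d = a/(2 tan(π/4)) = 0.145 m from the centre, with end-angles ±π/4.
One side contributes B₁ = (μ₀I/4πd)·2 sin(π/4) = 5.10×10⁻⁶ T.
All 4 sides add in the same direction: B = 4 × 5.10×10⁻⁶ = 2.04×10⁻⁵ T.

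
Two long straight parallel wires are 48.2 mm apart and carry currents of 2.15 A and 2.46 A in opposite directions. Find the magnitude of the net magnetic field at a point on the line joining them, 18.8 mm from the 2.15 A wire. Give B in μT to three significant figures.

Each long wire gives B = μ₀I/(2πd). Distances are d₁ = 0.0188 m and d₂ = 0.0294 m.
B₁ = 2.29×10⁻⁵ T, B₂ = 1.67×10⁻⁵ T.
Between antiparallel currents both contributions point the same way, so they add. B = B₁ + B₂ = 2.29×10⁻⁵ + 1.67×10⁻⁵ = 3.96×10⁻⁵ T.

B ≈ 39.6 μT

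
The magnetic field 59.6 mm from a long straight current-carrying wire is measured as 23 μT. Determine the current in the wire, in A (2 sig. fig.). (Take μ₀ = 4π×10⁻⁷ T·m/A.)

I ≈ 6.9 A

For a long straight wire B = μ₀I/(2πd), so I = 2πdB/μ₀.
I = 2π × 0.0596 × 2.30×10⁻⁵ / (4π×10⁻⁷) = 6.85 A.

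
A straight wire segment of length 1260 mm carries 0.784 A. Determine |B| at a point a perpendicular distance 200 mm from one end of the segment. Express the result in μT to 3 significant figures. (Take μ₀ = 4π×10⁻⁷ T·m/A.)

B ≈ 0.387 μT

For a finite straight segment, B = (μ₀I/4πd)(sinθ₁ + sinθ₂), where θ₁, θ₂ are the angles from the perpendicular to each end.
The perpendicular foot is at one end, so the two end-offsets along the wire are 0 and L = 1.26 m.
sinθ₁ = 0/√(0²+0.2²) = 0.0000; sinθ₂ = 1.26/√(1.26²+0.2²) = 0.9876.
B = (4π×10⁻⁷ × 0.784) / (4π × 0.2) × (0.0000 + 0.9876) = 3.87×10⁻⁷ T.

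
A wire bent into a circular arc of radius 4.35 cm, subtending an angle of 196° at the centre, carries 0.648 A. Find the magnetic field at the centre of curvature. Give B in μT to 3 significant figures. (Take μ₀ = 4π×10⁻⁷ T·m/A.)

The Biot–Savart field of a circular arc at its centre is B = μ₀Iφ/(4πR), with φ = 3.421 rad.
B = (4π×10⁻⁷ × 0.648 × 3.421) / (4π × 0.0435) = 5.10×10⁻⁶ T.

B ≈ 5.10 μT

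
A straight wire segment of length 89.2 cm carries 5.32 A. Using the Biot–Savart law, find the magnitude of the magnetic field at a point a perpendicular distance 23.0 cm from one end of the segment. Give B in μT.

B ≈ 2.24 μT

For a finite straight segment, B = (μ₀I/4πd)(sinθ₁ + sinθ₂), where θ₁, θ₂ are the angles from the perpendicular to each end.
The perpendicular foot is at one end, so the two end-offsets along the wire are 0 and L = 0.892 m.
sinθ₁ = 0/√(0²+0.23²) = 0.0000; sinθ₂ = 0.892/√(0.892²+0.23²) = 0.9683.
B = (4π×10⁻⁷ × 5.32) / (4π × 0.23) × (0.0000 + 0.9683) = 2.24×10⁻⁶ T.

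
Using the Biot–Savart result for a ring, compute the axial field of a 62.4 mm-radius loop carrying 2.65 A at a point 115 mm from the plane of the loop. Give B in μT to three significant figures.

B ≈ 2.89 μT

On the axis of a circular loop, B = μ₀IR² / [2(R²+z²)^(3/2)].
R² + z² = (0.0624)² + (0.115)² = 0.01712 m², and (R²+z²)^(3/2) = 2.24×10⁻³ m³.
B = (4π×10⁻⁷ × 2.65 × 0.003894) / (2 × 2.24×10⁻³) = 2.89×10⁻⁶ T.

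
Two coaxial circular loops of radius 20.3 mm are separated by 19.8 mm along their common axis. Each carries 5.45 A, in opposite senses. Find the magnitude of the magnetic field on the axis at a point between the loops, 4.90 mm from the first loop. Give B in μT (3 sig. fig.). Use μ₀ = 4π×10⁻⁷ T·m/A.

B ≈ 66.6 μT

Each loop contributes B = μ₀IR²/[2(R²+z²)^(3/2)] on the axis, with z measured from that loop.
Loop 1 (z = 0.0049 m): B₁ = 1.55×10⁻⁴ T. Loop 2 (z = 0.0149 m): B₂ = 8.84×10⁻⁵ T.
The fields oppose: B = |B₁ − B₂| = 6.66×10⁻⁵ T.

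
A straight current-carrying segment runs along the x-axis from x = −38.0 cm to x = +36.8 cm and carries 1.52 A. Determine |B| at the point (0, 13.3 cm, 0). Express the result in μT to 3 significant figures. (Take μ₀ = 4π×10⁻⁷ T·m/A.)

B ≈ 2.15 μT

For a finite straight segment, B = (μ₀I/4πd)(sinθ₁ + sinθ₂), where θ₁, θ₂ are the angles from the perpendicular to each end.
The perpendicular distance is d = 0.133 m; the end-offsets along the wire are a = 0.38 m and b = 0.368 m.
sinθ₁ = 0.38/√(0.38²+0.133²) = 0.9439; sinθ₂ = 0.368/√(0.368²+0.133²) = 0.9405.
B = (4π×10⁻⁷ × 1.52) / (4π × 0.133) × (0.9439 + 0.9405) = 2.15×10⁻⁶ T.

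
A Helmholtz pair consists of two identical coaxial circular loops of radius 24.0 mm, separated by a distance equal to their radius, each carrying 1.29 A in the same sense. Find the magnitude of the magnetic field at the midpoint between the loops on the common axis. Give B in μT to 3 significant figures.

B ≈ 48.3 μT

Each loop contributes B = μ₀IR²/[2(R²+z²)^(3/2)] on the axis, with z measured from that loop.
Loop 1 (z = 0.012 m): B₁ = 2.42×10⁻⁵ T. Loop 2 (z = 0.012 m): B₂ = 2.42×10⁻⁵ T.
The fields add: B = B₁ + B₂ = 4.83×10⁻⁵ T.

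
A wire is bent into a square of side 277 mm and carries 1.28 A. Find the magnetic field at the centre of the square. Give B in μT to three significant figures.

B ≈ 5.23 μT

Each side is a finite straight segment at perpendicular distance d = a/(2 tan(π/4)) = 0.1385 m from the centre, with end-angles ±π/4.
One side contributes B₁ = (μ₀I/4πd)·2 sin(π/4) = 1.31×10⁻⁶ T.
All 4 sides add in the same direction: B = 4 × 1.31×10⁻⁶ = 5.23×10⁻⁶ T.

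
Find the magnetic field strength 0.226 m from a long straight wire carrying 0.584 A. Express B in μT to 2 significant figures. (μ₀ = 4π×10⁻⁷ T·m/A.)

B ≈ 0.52 μT

For an infinitely long straight wire, B = μ₀I/(2πd).
B = (4π×10⁻⁷ × 0.584) / (2π × 0.226) = 5.17×10⁻⁷ T.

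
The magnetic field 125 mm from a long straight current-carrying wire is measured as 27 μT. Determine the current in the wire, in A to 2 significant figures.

I ≈ 17 A

For a long straight wire B = μ₀I/(2πd), so I = 2πdB/μ₀.
I = 2π × 0.125 × 2.70×10⁻⁵ / (4π×10⁻⁷) = 16.9 A.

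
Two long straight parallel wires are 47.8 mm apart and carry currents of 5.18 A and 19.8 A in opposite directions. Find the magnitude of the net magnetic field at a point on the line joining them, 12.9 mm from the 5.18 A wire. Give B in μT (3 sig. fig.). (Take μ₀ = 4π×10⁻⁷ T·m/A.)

B ≈ 194 μT

Each long wire gives B = μ₀I/(2πd). Distances are d₁ = 0.0129 m and d₂ = 0.0349 m.
B₁ = 8.03×10⁻⁵ T, B₂ = 1.13×10⁻⁴ T.
Between antiparallel currents both contributions point the same way, so they add. B = B₁ + B₂ = 8.03×10⁻⁵ + 1.13×10⁻⁴ = 1.94×10⁻⁴ T.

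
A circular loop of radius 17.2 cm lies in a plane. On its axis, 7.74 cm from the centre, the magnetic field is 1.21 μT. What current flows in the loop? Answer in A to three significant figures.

On the axis of a loop, B = μ₀IR²/[2(R²+z²)^(3/2)], so I = 2B(R²+z²)^(3/2)/(μ₀R²).
R² + z² = 0.02958 + 0.005991 = 0.03557 m²; raised to 3/2 gives 6.71×10⁻³ m³.
I = 2 × 1.21×10⁻⁶ × 6.71×10⁻³ / (1.26×10⁻⁶ × 0.02958) = 0.437 A.

I ≈ 0.437 A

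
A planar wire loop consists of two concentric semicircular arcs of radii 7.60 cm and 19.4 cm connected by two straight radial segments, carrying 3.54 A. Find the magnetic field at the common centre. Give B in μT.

The radial connectors point toward the centre, so dl × r̂ = 0 and they contribute nothing.
Each semicircle gives μ₀I/(4R): inner arc 1.46×10⁻⁵ T, outer arc 5.73×10⁻⁶ T.
The two arcs carry current in opposite angular senses, so their fields oppose: B = |1.46×10⁻⁵ − 5.73×10⁻⁶| = 8.90×10⁻⁶ T.

B ≈ 8.90 μT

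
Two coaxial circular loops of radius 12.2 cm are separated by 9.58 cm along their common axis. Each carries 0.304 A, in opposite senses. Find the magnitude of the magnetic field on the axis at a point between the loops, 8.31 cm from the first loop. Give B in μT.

Each loop contributes B = μ₀IR²/[2(R²+z²)^(3/2)] on the axis, with z measured from that loop.
Loop 1 (z = 0.0831 m): B₁ = 8.84×10⁻⁷ T. Loop 2 (z = 0.0127 m): B₂ = 1.54×10⁻⁶ T.
The fields oppose: B = |B₁ − B₂| = 6.57×10⁻⁷ T.

B ≈ 0.657 μT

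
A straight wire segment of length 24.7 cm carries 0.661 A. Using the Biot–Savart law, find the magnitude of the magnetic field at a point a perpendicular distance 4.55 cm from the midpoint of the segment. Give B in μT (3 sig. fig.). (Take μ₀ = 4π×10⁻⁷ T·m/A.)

For a finite straight segment, B = (μ₀I/4πd)(sinθ₁ + sinθ₂), where θ₁, θ₂ are the angles from the perpendicular to each end.
The perpendicular from the point meets the wire at its midpoint, so each end is L/2 = 0.1235 m away along the wire.
sinθ₁ = 0.1235/√(0.1235²+0.0455²) = 0.9383; sinθ₂ = 0.1235/√(0.1235²+0.0455²) = 0.9383.
B = (4π×10⁻⁷ × 0.661) / (4π × 0.0455) × (0.9383 + 0.9383) = 2.73×10⁻⁶ T.

B ≈ 2.73 μT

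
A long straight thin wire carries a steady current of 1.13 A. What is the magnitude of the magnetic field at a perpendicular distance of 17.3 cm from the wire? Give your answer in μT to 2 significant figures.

For an infinitely long straight wire, B = μ₀I/(2πd).
B = (4π×10⁻⁷ × 1.13) / (2π × 0.173) = 1.31×10⁻⁶ T.

B ≈ 1.3 μT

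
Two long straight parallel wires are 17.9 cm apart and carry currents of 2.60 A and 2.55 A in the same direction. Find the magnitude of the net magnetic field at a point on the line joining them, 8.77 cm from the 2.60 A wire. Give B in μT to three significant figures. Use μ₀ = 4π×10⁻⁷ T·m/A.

B ≈ 0.343 μT

Each long wire gives B = μ₀I/(2πd). Distances are d₁ = 0.0877 m and d₂ = 0.0913 m.
B₁ = 5.93×10⁻⁶ T, B₂ = 5.59×10⁻⁶ T.
Between parallel currents the two contributions point in opposite directions, so they subtract. B = |B₁ − B₂| = |5.93×10⁻⁶ − 5.59×10⁻⁶| = 3.43×10⁻⁷ T.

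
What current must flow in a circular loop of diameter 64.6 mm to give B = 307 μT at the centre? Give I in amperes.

At the centre of a circular loop B = μ₀I/(2R), so I = 2RB/μ₀.
With R = 0.0323 m, I = 2 × 0.0323 × 3.07×10⁻⁴ / (4π×10⁻⁷) = 15.8 A.

I ≈ 15.8 A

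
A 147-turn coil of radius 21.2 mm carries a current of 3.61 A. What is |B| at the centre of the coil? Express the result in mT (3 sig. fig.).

For an N-turn flat coil, B = Nμ₀I/(2R) with R = 0.0212 m.
B = 147 × 1.07×10⁻⁴ T = 1.57×10⁻² T.

B ≈ 15.7 mT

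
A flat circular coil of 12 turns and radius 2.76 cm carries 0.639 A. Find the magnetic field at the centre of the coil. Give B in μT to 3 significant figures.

For an N-turn flat coil, B = Nμ₀I/(2R) with R = 0.0276 m.
B = 12 × 1.45×10⁻⁵ T = 1.75×10⁻⁴ T.

B ≈ 175 μT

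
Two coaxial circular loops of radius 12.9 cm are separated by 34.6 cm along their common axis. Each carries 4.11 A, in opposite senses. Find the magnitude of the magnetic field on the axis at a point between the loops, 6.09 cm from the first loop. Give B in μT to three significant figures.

Each loop contributes B = μ₀IR²/[2(R²+z²)^(3/2)] on the axis, with z measured from that loop.
Loop 1 (z = 0.0609 m): B₁ = 1.48×10⁻⁵ T. Loop 2 (z = 0.2851 m): B₂ = 1.40×10⁻⁶ T.
The fields oppose: B = |B₁ − B₂| = 1.34×10⁻⁵ T.

B ≈ 13.4 μT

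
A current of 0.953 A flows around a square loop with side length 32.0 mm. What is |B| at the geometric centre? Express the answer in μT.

B ≈ 33.7 μT

Each side is a finite straight segment at perpendicular distance d = a/(2 tan(π/4)) = 0.016 m from the centre, with end-angles ±π/4.
One side contributes B₁ = (μ₀I/4πd)·2 sin(π/4) = 8.42×10⁻⁶ T.
All 4 sides add in the same direction: B = 4 × 8.42×10⁻⁶ = 3.37×10⁻⁵ T.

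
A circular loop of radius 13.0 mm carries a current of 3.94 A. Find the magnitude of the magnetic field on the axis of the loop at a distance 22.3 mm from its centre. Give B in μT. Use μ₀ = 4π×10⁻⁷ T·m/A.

B ≈ 24.3 μT

On the axis of a circular loop, B = μ₀IR² / [2(R²+z²)^(3/2)].
R² + z² = (0.013)² + (0.0223)² = 0.0006663 m², and (R²+z²)^(3/2) = 1.72×10⁻⁵ m³.
B = (4π×10⁻⁷ × 3.94 × 0.000169) / (2 × 1.72×10⁻⁵) = 2.43×10⁻⁵ T.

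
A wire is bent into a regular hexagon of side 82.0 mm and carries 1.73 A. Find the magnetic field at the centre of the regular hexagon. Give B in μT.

Each side is a finite straight segment at perpendicular distance d = a/(2 tan(π/6)) = 0.07101 m from the centre, with end-angles ±π/6.
One side contributes B₁ = (μ₀I/4πd)·2 sin(π/6) = 2.44×10⁻⁶ T.
All 6 sides add in the same direction: B = 6 × 2.44×10⁻⁶ = 1.46×10⁻⁵ T.

B ≈ 14.6 μT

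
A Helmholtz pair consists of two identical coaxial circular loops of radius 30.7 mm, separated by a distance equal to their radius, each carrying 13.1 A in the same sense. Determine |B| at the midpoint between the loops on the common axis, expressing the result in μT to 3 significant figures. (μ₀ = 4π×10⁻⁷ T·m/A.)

Each loop contributes B = μ₀IR²/[2(R²+z²)^(3/2)] on the axis, with z measured from that loop.
Loop 1 (z = 0.01535 m): B₁ = 1.92×10⁻⁴ T. Loop 2 (z = 0.01535 m): B₂ = 1.92×10⁻⁴ T.
The fields add: B = B₁ + B₂ = 3.84×10⁻⁴ T.

B ≈ 384 μT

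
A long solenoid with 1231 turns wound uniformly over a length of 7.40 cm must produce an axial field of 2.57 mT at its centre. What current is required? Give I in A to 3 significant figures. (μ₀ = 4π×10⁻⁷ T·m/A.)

Inside a long solenoid B = μ₀nI with n = 1.664×10⁴ m⁻¹, so I = B/(μ₀n).
I = 2.57×10⁻³ / (4π×10⁻⁷ × 1.664×10⁴) = 0.123 A.

I ≈ 0.123 A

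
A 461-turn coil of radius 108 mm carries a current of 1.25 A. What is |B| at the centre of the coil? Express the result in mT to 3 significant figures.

B ≈ 3.35 mT

For an N-turn flat coil, B = Nμ₀I/(2R) with R = 0.108 m.
B = 461 × 7.27×10⁻⁶ T = 3.35×10⁻³ T.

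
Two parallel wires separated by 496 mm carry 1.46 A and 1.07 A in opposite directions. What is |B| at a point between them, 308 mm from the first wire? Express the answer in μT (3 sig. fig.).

B ≈ 2.09 μT

Each long wire gives B = μ₀I/(2πd). Distances are d₁ = 0.308 m and d₂ = 0.188 m.
B₁ = 9.48×10⁻⁷ T, B₂ = 1.14×10⁻⁶ T.
Between antiparallel currents both contributions point the same way, so they add. B = B₁ + B₂ = 9.48×10⁻⁷ + 1.14×10⁻⁶ = 2.09×10⁻⁶ T.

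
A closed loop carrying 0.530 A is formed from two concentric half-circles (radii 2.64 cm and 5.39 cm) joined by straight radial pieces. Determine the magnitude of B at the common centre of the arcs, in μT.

B ≈ 3.22 μT

The radial connectors point toward the centre, so dl × r̂ = 0 and they contribute nothing.
Each semicircle gives μ₀I/(4R): inner arc 6.31×10⁻⁶ T, outer arc 3.09×10⁻⁶ T.
The two arcs carry current in opposite angular senses, so their fields oppose: B = |6.31×10⁻⁶ − 3.09×10⁻⁶| = 3.22×10⁻⁶ T.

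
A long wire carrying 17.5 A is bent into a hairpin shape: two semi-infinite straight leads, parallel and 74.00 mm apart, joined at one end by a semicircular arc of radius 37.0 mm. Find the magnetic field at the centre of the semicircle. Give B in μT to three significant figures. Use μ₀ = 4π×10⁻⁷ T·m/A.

The semicircular arc contributes B_arc = μ₀I·π/(4πR) = μ₀I/(4R) = 1.49×10⁻⁴ T.
Each semi-infinite lead is at perpendicular distance R = 0.037 m from the centre, with the perpendicular foot at its near end, so it contributes μ₀I/(4πR); both point the same way, together 9.46×10⁻⁵ T.
Arc and leads all point the same direction: B = 1.49×10⁻⁴ + 9.46×10⁻⁵ = 2.43×10⁻⁴ T.

B ≈ 243 μT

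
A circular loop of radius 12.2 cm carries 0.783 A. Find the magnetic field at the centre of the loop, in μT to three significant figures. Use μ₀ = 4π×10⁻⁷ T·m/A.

At the centre of a circular loop the Biot–Savart law gives B = μ₀I/(2R).
B = (4π×10⁻⁷ × 0.783) / (2 × 0.122) = 4.03×10⁻⁶ T.

B ≈ 4.03 μT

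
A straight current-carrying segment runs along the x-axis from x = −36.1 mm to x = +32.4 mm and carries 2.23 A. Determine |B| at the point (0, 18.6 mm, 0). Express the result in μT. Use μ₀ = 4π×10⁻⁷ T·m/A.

For a finite straight segment, B = (μ₀I/4πd)(sinθ₁ + sinθ₂), where θ₁, θ₂ are the angles from the perpendicular to each end.
The perpendicular distance is d = 0.0186 m; the end-offsets along the wire are a = 0.0361 m and b = 0.0324 m.
sinθ₁ = 0.0361/√(0.0361²+0.0186²) = 0.8889; sinθ₂ = 0.0324/√(0.0324²+0.0186²) = 0.8673.
B = (4π×10⁻⁷ × 2.23) / (4π × 0.0186) × (0.8889 + 0.8673) = 2.11×10⁻⁵ T.

B ≈ 21.1 μT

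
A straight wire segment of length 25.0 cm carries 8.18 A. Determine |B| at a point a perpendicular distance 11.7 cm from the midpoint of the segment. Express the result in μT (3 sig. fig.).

B ≈ 10.2 μT

For a finite straight segment, B = (μ₀I/4πd)(sinθ₁ + sinθ₂), where θ₁, θ₂ are the angles from the perpendicular to each end.
The perpendicular from the point meets the wire at its midpoint, so each end is L/2 = 0.125 m away along the wire.
sinθ₁ = 0.125/√(0.125²+0.117²) = 0.7301; sinθ₂ = 0.125/√(0.125²+0.117²) = 0.7301.
B = (4π×10⁻⁷ × 8.18) / (4π × 0.117) × (0.7301 + 0.7301) = 1.02×10⁻⁵ T.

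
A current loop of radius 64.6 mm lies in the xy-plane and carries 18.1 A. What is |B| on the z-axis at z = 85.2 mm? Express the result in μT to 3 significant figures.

B ≈ 38.8 μT

On the axis of a circular loop, B = μ₀IR² / [2(R²+z²)^(3/2)].
R² + z² = (0.0646)² + (0.0852)² = 0.01143 m², and (R²+z²)^(3/2) = 1.22×10⁻³ m³.
B = (4π×10⁻⁷ × 18.1 × 0.004173) / (2 × 1.22×10⁻³) = 3.88×10⁻⁵ T.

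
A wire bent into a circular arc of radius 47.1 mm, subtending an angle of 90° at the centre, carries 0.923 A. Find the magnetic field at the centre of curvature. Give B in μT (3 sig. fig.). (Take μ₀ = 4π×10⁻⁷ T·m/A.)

The Biot–Savart field of a circular arc at its centre is B = μ₀Iφ/(4πR), with φ = 1.571 rad.
B = (4π×10⁻⁷ × 0.923 × 1.571) / (4π × 0.0471) = 3.08×10⁻⁶ T.

B ≈ 3.08 μT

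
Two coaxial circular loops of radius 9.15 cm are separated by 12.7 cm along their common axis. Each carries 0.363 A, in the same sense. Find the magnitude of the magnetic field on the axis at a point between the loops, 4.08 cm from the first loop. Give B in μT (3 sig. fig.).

Each loop contributes B = μ₀IR²/[2(R²+z²)^(3/2)] on the axis, with z measured from that loop.
Loop 1 (z = 0.0408 m): B₁ = 1.90×10⁻⁶ T. Loop 2 (z = 0.0862 m): B₂ = 9.61×10⁻⁷ T.
The fields add: B = B₁ + B₂ = 2.86×10⁻⁶ T.

B ≈ 2.86 μT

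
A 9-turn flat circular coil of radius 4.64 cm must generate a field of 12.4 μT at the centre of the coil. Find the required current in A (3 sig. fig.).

For an N-turn coil, B = Nμ₀I/(2R) with R = 0.0464 m, so I = 2RB/(Nμ₀) = 2 × 0.0464 × 1.24×10⁻⁵ / (9 × 4π×10⁻⁷) = 0.102 A.

I ≈ 0.102 A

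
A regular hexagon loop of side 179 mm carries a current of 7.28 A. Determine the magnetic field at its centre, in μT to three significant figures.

B ≈ 28.2 μT

Each side is a finite straight segment at perpendicular distance d = a/(2 tan(π/6)) = 0.155 m from the centre, with end-angles ±π/6.
One side contributes B₁ = (μ₀I/4πd)·2 sin(π/6) = 4.70×10⁻⁶ T.
All 6 sides add in the same direction: B = 6 × 4.70×10⁻⁶ = 2.82×10⁻⁵ T.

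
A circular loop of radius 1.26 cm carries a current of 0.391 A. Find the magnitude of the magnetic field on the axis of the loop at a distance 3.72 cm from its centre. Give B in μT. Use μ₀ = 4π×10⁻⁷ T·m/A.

B ≈ 0.644 μT

On the axis of a circular loop, B = μ₀IR² / [2(R²+z²)^(3/2)].
R² + z² = (0.0126)² + (0.0372)² = 0.001543 m², and (R²+z²)^(3/2) = 6.06×10⁻⁵ m³.
B = (4π×10⁻⁷ × 0.391 × 0.0001588) / (2 × 6.06×10⁻⁵) = 6.44×10⁻⁷ T.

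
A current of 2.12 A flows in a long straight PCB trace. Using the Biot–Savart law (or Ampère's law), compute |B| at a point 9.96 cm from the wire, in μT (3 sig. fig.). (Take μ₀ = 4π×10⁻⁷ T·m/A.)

B ≈ 4.26 μT

For an infinitely long straight wire, B = μ₀I/(2πd).
B = (4π×10⁻⁷ × 2.12) / (2π × 0.0996) = 4.26×10⁻⁶ T.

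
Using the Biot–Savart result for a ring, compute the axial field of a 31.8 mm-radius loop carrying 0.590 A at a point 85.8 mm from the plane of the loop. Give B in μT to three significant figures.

B ≈ 0.489 μT

On the axis of a circular loop, B = μ₀IR² / [2(R²+z²)^(3/2)].
R² + z² = (0.0318)² + (0.0858)² = 0.008373 m², and (R²+z²)^(3/2) = 7.66×10⁻⁴ m³.
B = (4π×10⁻⁷ × 0.590 × 0.001011) / (2 × 7.66×10⁻⁴) = 4.89×10⁻⁷ T.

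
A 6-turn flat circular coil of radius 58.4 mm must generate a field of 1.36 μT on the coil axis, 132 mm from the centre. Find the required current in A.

For an N-turn coil, B = Nμ₀IR²/[2(R²+z²)^(3/2)] with R = 0.0584 m, z = 0.132 m, so I = 2B(R²+z²)^(3/2)/(Nμ₀R²) = 2 × 1.36×10⁻⁶ × 3.01×10⁻³ / (6 × 4π×10⁻⁷ × 0.003411) = 0.318 A.

I ≈ 0.318 A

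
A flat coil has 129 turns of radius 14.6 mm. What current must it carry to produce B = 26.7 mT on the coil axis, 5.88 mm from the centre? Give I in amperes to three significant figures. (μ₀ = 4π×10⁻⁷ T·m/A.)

For an N-turn coil, B = Nμ₀IR²/[2(R²+z²)^(3/2)] with R = 0.0146 m, z = 0.00588 m, so I = 2B(R²+z²)^(3/2)/(Nμ₀R²) = 2 × 2.67×10⁻² × 3.90×10⁻⁶ / (129 × 4π×10⁻⁷ × 0.0002132) = 6.03 A.

I ≈ 6.03 A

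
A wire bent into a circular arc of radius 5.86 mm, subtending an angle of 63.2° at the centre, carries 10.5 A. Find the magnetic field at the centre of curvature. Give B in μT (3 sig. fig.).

The Biot–Savart field of a circular arc at its centre is B = μ₀Iφ/(4πR), with φ = 1.103 rad.
B = (4π×10⁻⁷ × 10.5 × 1.103) / (4π × 0.00586) = 1.98×10⁻⁴ T.

B ≈ 198 μT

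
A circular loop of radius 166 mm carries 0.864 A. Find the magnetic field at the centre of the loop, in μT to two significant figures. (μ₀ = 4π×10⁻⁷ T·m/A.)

At the centre of a circular loop the Biot–Savart law gives B = μ₀I/(2R).
B = (4π×10⁻⁷ × 0.864) / (2 × 0.166) = 3.27×10⁻⁶ T.

B ≈ 3.3 μT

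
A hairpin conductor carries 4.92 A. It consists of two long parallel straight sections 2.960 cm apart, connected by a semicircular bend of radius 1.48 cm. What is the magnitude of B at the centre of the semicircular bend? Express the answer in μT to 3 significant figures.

B ≈ 171 μT

The semicircular arc contributes B_arc = μ₀I·π/(4πR) = μ₀I/(4R) = 1.04×10⁻⁴ T.
Each semi-infinite lead is at perpendicular distance R = 0.0148 m from the centre, with the perpendicular foot at its near end, so it contributes μ₀I/(4πR); both point the same way, together 6.65×10⁻⁵ T.
Arc and leads all point the same direction: B = 1.04×10⁻⁴ + 6.65×10⁻⁵ = 1.71×10⁻⁴ T.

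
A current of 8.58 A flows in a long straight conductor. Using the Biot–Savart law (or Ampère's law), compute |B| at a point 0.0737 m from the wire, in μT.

B ≈ 23.3 μT

For an infinitely long straight wire, B = μ₀I/(2πd).
B = (4π×10⁻⁷ × 8.58) / (2π × 0.0737) = 2.33×10⁻⁵ T.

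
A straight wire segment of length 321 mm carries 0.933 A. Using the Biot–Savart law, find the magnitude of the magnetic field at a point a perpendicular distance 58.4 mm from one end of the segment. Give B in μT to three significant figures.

B ≈ 1.57 μT

For a finite straight segment, B = (μ₀I/4πd)(sinθ₁ + sinθ₂), where θ₁, θ₂ are the angles from the perpendicular to each end.
The perpendicular foot is at one end, so the two end-offsets along the wire are 0 and L = 0.321 m.
sinθ₁ = 0/√(0²+0.0584²) = 0.0000; sinθ₂ = 0.321/√(0.321²+0.0584²) = 0.9839.
B = (4π×10⁻⁷ × 0.933) / (4π × 0.0584) × (0.0000 + 0.9839) = 1.57×10⁻⁶ T.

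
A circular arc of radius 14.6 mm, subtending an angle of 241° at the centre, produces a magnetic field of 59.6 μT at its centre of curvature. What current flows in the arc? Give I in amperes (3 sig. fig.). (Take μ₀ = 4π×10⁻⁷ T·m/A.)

For a circular arc, B = μ₀Iφ/(4πR) with φ in radians; here φ = 4.206 rad.
So I = 4πRB/(μ₀φ) = 4π × 0.0146 × 5.96×10⁻⁵ / (4π×10⁻⁷ × 4.206) = 2.07 A.

I ≈ 2.07 A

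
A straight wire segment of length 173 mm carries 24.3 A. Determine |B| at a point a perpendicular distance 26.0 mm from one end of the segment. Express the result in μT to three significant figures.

For a finite straight segment, B = (μ₀I/4πd)(sinθ₁ + sinθ₂), where θ₁, θ₂ are the angles from the perpendicular to each end.
The perpendicular foot is at one end, so the two end-offsets along the wire are 0 and L = 0.173 m.
sinθ₁ = 0/√(0²+0.026²) = 0.0000; sinθ₂ = 0.173/√(0.173²+0.026²) = 0.9889.
B = (4π×10⁻⁷ × 24.3) / (4π × 0.026) × (0.0000 + 0.9889) = 9.24×10⁻⁵ T.

B ≈ 92.4 μT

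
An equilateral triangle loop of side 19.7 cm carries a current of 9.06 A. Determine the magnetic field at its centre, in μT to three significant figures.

Each side is a finite straight segment at perpendicular distance d = a/(2 tan(π/3)) = 0.05687 m from the centre, with end-angles ±π/3.
One side contributes B₁ = (μ₀I/4πd)·2 sin(π/3) = 2.76×10⁻⁵ T.
All 3 sides add in the same direction: B = 3 × 2.76×10⁻⁵ = 8.28×10⁻⁵ T.

B ≈ 82.8 μT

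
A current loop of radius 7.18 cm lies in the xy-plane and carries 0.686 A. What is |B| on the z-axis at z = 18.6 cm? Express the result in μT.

On the axis of a circular loop, B = μ₀IR² / [2(R²+z²)^(3/2)].
R² + z² = (0.0718)² + (0.186)² = 0.03975 m², and (R²+z²)^(3/2) = 7.93×10⁻³ m³.
B = (4π×10⁻⁷ × 0.686 × 0.005155) / (2 × 7.93×10⁻³) = 2.80×10⁻⁷ T.

B ≈ 0.280 μT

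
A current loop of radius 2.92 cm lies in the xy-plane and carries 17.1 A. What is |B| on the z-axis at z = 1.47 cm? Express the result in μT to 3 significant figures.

On the axis of a circular loop, B = μ₀IR² / [2(R²+z²)^(3/2)].
R² + z² = (0.0292)² + (0.0147)² = 0.001069 m², and (R²+z²)^(3/2) = 3.49×10⁻⁵ m³.
B = (4π×10⁻⁷ × 17.1 × 0.0008526) / (2 × 3.49×10⁻⁵) = 2.62×10⁻⁴ T.

B ≈ 262 μT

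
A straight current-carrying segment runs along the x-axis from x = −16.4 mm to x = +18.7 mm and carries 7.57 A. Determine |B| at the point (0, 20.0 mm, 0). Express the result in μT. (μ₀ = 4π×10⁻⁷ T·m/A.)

For a finite straight segment, B = (μ₀I/4πd)(sinθ₁ + sinθ₂), where θ₁, θ₂ are the angles from the perpendicular to each end.
The perpendicular distance is d = 0.02 m; the end-offsets along the wire are a = 0.0164 m and b = 0.0187 m.
sinθ₁ = 0.0164/√(0.0164²+0.02²) = 0.6341; sinθ₂ = 0.0187/√(0.0187²+0.02²) = 0.6830.
B = (4π×10⁻⁷ × 7.57) / (4π × 0.02) × (0.6341 + 0.6830) = 4.99×10⁻⁵ T.

B ≈ 49.9 μT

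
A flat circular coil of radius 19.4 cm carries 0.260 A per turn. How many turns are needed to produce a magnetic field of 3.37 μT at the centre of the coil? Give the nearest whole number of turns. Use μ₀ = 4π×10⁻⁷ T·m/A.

N = 4

For an N-turn coil, B = Nμ₀I/(2R). A single turn gives B₁ = 8.42×10⁻⁷ T with R = 0.194 m.
N = B/B₁ = 3.37×10⁻⁶ / 8.42×10⁻⁷ = 4.00.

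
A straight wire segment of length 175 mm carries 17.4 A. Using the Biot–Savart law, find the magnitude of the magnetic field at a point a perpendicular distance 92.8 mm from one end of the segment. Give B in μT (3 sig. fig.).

For a finite straight segment, B = (μ₀I/4πd)(sinθ₁ + sinθ₂), where θ₁, θ₂ are the angles from the perpendicular to each end.
The perpendicular foot is at one end, so the two end-offsets along the wire are 0 and L = 0.175 m.
sinθ₁ = 0/√(0²+0.0928²) = 0.0000; sinθ₂ = 0.175/√(0.175²+0.0928²) = 0.8835.
B = (4π×10⁻⁷ × 17.4) / (4π × 0.0928) × (0.0000 + 0.8835) = 1.66×10⁻⁵ T.

B ≈ 16.6 μT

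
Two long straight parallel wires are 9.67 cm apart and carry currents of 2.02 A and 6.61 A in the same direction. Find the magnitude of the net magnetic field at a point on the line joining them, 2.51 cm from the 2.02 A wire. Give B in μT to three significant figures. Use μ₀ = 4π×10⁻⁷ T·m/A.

B ≈ 2.37 μT

Each long wire gives B = μ₀I/(2πd). Distances are d₁ = 0.0251 m and d₂ = 0.0716 m.
B₁ = 1.61×10⁻⁵ T, B₂ = 1.85×10⁻⁵ T.
Between parallel currents the two contributions point in opposite directions, so they subtract. B = |B₁ − B₂| = |1.61×10⁻⁵ − 1.85×10⁻⁵| = 2.37×10⁻⁶ T.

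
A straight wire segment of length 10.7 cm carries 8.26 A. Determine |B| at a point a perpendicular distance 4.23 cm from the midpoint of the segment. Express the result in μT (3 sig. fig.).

For a finite straight segment, B = (μ₀I/4πd)(sinθ₁ + sinθ₂), where θ₁, θ₂ are the angles from the perpendicular to each end.
The perpendicular from the point meets the wire at its midpoint, so each end is L/2 = 0.0535 m away along the wire.
sinθ₁ = 0.0535/√(0.0535²+0.0423²) = 0.7844; sinθ₂ = 0.0535/√(0.0535²+0.0423²) = 0.7844.
B = (4π×10⁻⁷ × 8.26) / (4π × 0.0423) × (0.7844 + 0.7844) = 3.06×10⁻⁵ T.

B ≈ 30.6 μT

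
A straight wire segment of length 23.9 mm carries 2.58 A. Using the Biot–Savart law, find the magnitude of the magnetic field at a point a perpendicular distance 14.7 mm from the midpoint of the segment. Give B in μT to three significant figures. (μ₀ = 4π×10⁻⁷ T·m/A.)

B ≈ 22.1 μT

For a finite straight segment, B = (μ₀I/4πd)(sinθ₁ + sinθ₂), where θ₁, θ₂ are the angles from the perpendicular to each end.
The perpendicular from the point meets the wire at its midpoint, so each end is L/2 = 0.01195 m away along the wire.
sinθ₁ = 0.01195/√(0.01195²+0.0147²) = 0.6308; sinθ₂ = 0.01195/√(0.01195²+0.0147²) = 0.6308.
B = (4π×10⁻⁷ × 2.58) / (4π × 0.0147) × (0.6308 + 0.6308) = 2.21×10⁻⁵ T.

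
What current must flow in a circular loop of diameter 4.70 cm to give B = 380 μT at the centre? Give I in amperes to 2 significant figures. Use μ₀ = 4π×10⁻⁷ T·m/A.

I ≈ 14 A

At the centre of a circular loop B = μ₀I/(2R), so I = 2RB/μ₀.
With R = 0.0235 m, I = 2 × 0.0235 × 3.80×10⁻⁴ / (4π×10⁻⁷) = 14.2 A.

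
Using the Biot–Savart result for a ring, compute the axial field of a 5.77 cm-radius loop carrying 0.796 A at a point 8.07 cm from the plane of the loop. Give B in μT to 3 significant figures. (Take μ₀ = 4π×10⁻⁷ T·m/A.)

B ≈ 1.71 μT

On the axis of a circular loop, B = μ₀IR² / [2(R²+z²)^(3/2)].
R² + z² = (0.0577)² + (0.0807)² = 0.009842 m², and (R²+z²)^(3/2) = 9.76×10⁻⁴ m³.
B = (4π×10⁻⁷ × 0.796 × 0.003329) / (2 × 9.76×10⁻⁴) = 1.71×10⁻⁶ T.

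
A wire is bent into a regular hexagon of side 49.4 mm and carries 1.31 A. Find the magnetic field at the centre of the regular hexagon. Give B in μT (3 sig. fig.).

B ≈ 18.4 μT

Each side is a finite straight segment at perpendicular distance d = a/(2 tan(π/6)) = 0.04278 m from the centre, with end-angles ±π/6.
One side contributes B₁ = (μ₀I/4πd)·2 sin(π/6) = 3.06×10⁻⁶ T.
All 6 sides add in the same direction: B = 6 × 3.06×10⁻⁶ = 1.84×10⁻⁵ T.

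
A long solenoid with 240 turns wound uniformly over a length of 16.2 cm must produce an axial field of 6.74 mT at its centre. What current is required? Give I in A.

I ≈ 3.62 A

Inside a long solenoid B = μ₀nI with n = 1481 m⁻¹, so I = B/(μ₀n).
I = 6.74×10⁻³ / (4π×10⁻⁷ × 1481) = 3.62 A.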